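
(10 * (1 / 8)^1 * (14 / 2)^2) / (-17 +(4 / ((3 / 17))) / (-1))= -1.54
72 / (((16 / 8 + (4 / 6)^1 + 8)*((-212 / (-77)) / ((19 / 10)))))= 39501 / 8480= 4.66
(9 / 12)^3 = 27 / 64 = 0.42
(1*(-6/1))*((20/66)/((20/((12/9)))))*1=-4/33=-0.12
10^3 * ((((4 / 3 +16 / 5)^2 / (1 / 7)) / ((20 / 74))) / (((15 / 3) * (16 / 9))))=299404 / 5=59880.80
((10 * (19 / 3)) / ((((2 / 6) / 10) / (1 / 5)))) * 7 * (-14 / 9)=-37240 / 9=-4137.78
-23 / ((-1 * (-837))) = -23 / 837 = -0.03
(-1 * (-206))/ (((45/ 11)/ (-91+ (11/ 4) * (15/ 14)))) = -5586823/ 1260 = -4433.99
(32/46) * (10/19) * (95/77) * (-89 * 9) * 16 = -10252800/1771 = -5789.27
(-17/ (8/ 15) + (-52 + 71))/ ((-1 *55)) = 103/ 440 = 0.23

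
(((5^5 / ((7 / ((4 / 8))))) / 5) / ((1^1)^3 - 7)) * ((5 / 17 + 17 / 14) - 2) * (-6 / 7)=-73125 / 23324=-3.14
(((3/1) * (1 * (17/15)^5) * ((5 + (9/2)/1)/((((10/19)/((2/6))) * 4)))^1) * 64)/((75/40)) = 16402188064/56953125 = 287.99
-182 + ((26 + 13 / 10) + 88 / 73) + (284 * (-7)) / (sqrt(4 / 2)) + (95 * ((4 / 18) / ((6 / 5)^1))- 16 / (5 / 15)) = -994 * sqrt(2)- 3624707 / 19710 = -1589.63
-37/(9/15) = -185/3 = -61.67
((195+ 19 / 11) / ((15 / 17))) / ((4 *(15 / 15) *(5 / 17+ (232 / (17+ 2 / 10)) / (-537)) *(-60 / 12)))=-1203418253 / 29038625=-41.44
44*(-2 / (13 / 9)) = -792 / 13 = -60.92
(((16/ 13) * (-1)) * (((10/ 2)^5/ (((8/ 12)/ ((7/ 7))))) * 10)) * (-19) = 14250000/ 13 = 1096153.85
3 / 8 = 0.38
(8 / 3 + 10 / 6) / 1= 13 / 3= 4.33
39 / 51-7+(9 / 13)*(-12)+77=62.46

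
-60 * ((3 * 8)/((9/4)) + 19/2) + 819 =-391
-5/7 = -0.71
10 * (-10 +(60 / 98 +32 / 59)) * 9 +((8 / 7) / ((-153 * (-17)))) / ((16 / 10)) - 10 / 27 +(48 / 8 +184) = -13680687365 / 22558473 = -606.45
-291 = -291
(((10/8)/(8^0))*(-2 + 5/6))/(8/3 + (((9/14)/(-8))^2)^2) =-688414720/1258835171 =-0.55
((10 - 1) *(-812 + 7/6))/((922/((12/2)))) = -43785/922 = -47.49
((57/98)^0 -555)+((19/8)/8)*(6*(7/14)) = -35399/64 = -553.11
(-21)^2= 441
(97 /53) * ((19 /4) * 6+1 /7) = 38897 /742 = 52.42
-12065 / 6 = -2010.83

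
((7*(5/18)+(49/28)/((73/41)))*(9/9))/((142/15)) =38465/124392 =0.31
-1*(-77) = 77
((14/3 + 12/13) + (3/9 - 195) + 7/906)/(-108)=2226857/1272024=1.75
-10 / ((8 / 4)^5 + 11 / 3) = -30 / 107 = -0.28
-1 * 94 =-94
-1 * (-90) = 90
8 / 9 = 0.89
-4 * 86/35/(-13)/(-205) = -344/93275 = -0.00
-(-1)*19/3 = 19/3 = 6.33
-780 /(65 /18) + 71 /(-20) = -4391 /20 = -219.55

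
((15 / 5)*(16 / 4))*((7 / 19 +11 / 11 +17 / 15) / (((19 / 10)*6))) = 2852 / 1083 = 2.63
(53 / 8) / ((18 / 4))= 53 / 36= 1.47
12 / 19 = 0.63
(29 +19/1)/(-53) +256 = 13520/53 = 255.09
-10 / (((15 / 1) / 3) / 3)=-6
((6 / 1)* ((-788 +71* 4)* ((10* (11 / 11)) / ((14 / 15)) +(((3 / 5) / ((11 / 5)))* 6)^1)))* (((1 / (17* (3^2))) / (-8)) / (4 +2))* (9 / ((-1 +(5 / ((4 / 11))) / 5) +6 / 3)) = 11412 / 935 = 12.21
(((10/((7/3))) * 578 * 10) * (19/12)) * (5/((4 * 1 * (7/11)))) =7550125/98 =77042.09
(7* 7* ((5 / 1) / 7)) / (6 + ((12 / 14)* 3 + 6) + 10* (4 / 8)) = 245 / 137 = 1.79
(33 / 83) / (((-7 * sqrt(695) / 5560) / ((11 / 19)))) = -2904 * sqrt(695) / 11039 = -6.94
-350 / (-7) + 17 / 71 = 3567 / 71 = 50.24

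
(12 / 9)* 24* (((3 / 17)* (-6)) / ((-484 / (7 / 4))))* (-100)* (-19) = 478800 / 2057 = 232.77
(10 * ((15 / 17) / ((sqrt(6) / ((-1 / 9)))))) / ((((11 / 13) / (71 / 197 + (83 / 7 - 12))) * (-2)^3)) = 8125 * sqrt(6) / 1547238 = 0.01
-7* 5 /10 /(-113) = 0.03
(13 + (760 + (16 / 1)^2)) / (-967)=-1029 / 967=-1.06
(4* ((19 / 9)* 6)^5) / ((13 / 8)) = 2535525376 / 3159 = 802635.45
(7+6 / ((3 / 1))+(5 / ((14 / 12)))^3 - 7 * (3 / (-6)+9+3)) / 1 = 4951 / 686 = 7.22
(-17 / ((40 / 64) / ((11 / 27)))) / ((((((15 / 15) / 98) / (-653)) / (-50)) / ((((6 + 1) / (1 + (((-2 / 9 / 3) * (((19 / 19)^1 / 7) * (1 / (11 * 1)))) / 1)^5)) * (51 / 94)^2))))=-6268417781213901926257916040 / 85796221650546804703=-73061699.70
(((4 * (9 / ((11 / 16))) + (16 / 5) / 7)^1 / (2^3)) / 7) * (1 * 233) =219.77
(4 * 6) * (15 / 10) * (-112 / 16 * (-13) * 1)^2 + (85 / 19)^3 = 2045391769 / 6859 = 298205.54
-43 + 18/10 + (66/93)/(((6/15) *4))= -25269/620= -40.76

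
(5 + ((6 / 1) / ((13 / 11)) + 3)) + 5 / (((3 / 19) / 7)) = 9155 / 39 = 234.74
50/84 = 25/42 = 0.60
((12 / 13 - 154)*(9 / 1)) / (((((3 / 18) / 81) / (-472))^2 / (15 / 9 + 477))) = -451112962834298880 / 13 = -34700997141099913.85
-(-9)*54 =486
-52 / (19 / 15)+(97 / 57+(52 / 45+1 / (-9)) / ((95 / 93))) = -18206 / 475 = -38.33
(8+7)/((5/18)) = 54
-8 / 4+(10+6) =14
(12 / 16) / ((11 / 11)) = 3 / 4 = 0.75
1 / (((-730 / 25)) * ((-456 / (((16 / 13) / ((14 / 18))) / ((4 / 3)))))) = 0.00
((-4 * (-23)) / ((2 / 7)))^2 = 103684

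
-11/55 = -1/5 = -0.20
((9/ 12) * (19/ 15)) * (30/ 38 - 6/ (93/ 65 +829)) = 40113/ 53978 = 0.74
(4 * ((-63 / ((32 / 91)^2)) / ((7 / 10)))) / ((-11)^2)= -372645 / 15488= -24.06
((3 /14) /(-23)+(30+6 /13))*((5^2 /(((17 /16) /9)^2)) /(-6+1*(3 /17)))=-3671222400 /391391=-9379.94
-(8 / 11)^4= -4096 / 14641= -0.28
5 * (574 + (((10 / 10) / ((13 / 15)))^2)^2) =82223195 / 28561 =2878.86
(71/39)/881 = 71/34359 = 0.00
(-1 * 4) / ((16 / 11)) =-11 / 4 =-2.75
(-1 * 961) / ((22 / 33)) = -2883 / 2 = -1441.50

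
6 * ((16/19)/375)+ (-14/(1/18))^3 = -16003007.99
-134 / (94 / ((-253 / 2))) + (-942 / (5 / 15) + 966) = -1679.67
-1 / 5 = -0.20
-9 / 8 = -1.12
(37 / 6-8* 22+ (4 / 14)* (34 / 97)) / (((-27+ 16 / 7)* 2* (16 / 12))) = 2.58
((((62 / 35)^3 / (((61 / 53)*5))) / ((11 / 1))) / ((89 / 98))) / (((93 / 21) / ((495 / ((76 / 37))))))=67842756 / 12893875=5.26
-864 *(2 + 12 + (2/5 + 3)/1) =-75168/5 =-15033.60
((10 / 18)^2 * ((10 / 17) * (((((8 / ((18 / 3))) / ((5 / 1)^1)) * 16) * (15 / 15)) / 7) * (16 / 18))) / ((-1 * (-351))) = 0.00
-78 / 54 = -13 / 9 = -1.44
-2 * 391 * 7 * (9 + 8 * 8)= -399602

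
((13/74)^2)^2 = 28561/29986576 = 0.00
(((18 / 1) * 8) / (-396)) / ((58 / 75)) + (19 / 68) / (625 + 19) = -6562739 / 13969648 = -0.47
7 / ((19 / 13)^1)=91 / 19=4.79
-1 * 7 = -7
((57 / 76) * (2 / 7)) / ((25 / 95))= 57 / 70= 0.81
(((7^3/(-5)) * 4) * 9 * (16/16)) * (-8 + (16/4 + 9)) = -12348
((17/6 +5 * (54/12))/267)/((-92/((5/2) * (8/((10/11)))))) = -418/18423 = -0.02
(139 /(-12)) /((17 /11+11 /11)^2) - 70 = -675379 /9408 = -71.79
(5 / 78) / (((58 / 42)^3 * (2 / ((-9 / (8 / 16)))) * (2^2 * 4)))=-138915 / 10145824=-0.01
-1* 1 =-1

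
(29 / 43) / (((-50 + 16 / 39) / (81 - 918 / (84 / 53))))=7888725 / 1164268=6.78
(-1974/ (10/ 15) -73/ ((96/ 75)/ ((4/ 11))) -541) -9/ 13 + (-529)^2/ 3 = 89756.90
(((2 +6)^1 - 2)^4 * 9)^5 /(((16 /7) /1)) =94452968630684418048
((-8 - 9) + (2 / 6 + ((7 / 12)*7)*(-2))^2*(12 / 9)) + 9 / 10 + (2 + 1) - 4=17473 / 270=64.71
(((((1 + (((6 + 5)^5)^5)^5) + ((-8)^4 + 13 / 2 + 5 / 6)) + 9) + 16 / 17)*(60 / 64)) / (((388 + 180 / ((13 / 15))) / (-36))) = -445463050705450721714650716732470483930076064996715269920110248912656710226330530424646718018696226636072169455855511034807814047197965 / 526592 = -845935849206692698929438200000000000000000000000000000000000000000000000000000000000000000000000000000000000000000000000000000000.00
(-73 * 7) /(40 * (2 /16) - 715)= 511 /710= 0.72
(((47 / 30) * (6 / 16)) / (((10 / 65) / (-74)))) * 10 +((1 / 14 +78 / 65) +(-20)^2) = -678889 / 280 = -2424.60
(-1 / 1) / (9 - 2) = -1 / 7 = -0.14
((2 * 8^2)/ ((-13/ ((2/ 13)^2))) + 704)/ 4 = 386544/ 2197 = 175.94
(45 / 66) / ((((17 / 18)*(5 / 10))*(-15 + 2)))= -270 / 2431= -0.11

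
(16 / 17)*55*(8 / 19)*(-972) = -6842880 / 323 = -21185.39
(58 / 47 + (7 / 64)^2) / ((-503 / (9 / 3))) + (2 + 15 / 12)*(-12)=-3777227517 / 96833536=-39.01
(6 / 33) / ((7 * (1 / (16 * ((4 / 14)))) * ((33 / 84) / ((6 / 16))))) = 96 / 847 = 0.11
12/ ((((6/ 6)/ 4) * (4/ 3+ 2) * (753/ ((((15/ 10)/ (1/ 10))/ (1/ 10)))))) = 720/ 251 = 2.87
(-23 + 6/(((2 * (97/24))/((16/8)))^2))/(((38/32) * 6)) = -1703608/536313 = -3.18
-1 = -1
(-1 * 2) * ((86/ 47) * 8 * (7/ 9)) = -22.77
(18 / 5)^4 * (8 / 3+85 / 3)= 3254256 / 625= 5206.81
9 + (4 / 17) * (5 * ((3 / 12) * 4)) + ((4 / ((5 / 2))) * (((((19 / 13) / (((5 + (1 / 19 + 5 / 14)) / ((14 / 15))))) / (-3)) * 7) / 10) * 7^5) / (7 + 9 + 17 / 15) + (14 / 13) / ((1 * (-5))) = -82.38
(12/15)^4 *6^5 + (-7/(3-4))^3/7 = 2021281/625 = 3234.05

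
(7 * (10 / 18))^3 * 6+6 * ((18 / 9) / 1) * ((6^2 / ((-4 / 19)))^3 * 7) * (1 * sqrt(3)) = 85750 / 243- 420017724 * sqrt(3) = -727491685.17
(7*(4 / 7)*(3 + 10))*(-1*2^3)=-416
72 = 72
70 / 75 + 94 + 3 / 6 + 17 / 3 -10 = 911 / 10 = 91.10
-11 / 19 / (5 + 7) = -11 / 228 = -0.05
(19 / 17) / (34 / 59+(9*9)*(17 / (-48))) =-17936 / 451129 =-0.04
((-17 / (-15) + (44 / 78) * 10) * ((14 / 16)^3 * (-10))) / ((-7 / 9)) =194187 / 3328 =58.35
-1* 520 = -520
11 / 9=1.22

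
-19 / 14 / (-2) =19 / 28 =0.68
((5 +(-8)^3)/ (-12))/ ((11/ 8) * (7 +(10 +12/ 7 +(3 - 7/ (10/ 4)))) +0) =5915/ 3641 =1.62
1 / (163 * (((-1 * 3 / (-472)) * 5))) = 472 / 2445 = 0.19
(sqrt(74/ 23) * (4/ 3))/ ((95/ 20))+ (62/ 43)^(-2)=1849/ 3844+ 16 * sqrt(1702)/ 1311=0.98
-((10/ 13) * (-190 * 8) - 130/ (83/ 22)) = 1298780/ 1079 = 1203.69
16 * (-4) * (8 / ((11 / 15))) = -7680 / 11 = -698.18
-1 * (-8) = 8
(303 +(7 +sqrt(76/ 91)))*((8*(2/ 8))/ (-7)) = -620/ 7-4*sqrt(1729)/ 637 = -88.83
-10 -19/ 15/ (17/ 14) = -2816/ 255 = -11.04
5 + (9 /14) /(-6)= 137 /28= 4.89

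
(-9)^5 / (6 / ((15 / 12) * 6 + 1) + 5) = -1003833 / 97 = -10348.79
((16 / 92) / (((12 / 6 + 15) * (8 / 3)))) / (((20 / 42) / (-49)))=-3087 / 7820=-0.39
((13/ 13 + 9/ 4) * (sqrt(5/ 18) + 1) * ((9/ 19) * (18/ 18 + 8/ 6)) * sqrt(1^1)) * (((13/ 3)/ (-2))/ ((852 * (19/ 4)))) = -1183/ 615144 - 1183 * sqrt(10)/ 3690864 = -0.00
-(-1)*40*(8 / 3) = 320 / 3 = 106.67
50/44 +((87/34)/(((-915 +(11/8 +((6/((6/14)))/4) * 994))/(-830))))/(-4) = 1.34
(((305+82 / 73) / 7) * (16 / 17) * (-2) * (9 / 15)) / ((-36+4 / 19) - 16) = 1698372 / 1780835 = 0.95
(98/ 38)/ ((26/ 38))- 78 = -965/ 13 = -74.23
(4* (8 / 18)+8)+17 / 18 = 193 / 18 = 10.72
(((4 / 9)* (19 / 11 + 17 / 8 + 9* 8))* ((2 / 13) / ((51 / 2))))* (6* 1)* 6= 17800 / 2431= 7.32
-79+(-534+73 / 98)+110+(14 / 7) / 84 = -73828 / 147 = -502.23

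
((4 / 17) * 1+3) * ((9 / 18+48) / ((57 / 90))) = 80025 / 323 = 247.76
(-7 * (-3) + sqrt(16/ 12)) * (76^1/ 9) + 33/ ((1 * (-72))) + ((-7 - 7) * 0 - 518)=-2729/ 8 + 152 * sqrt(3)/ 27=-331.37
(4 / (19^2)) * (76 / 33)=16 / 627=0.03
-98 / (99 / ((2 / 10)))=-98 / 495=-0.20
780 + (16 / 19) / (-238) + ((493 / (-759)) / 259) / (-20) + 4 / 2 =993067835279 / 1269913260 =782.00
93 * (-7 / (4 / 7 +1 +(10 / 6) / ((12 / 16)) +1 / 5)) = -205065 / 1258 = -163.01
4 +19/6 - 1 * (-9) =97/6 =16.17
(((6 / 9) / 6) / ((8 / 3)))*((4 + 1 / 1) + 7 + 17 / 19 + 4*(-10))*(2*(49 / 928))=-25235 / 211584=-0.12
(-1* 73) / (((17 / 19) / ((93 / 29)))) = -128991 / 493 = -261.65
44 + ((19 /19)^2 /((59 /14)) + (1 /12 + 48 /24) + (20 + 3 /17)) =800359 /12036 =66.50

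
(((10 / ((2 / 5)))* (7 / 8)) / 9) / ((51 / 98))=8575 / 1836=4.67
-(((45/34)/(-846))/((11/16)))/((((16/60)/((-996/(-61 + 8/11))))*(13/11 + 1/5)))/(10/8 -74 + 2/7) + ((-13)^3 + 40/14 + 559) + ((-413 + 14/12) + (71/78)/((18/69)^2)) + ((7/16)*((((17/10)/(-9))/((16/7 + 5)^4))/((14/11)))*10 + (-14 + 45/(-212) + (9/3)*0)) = -2050999843302919527521/1001555542458473184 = -2047.81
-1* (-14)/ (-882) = -1/ 63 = -0.02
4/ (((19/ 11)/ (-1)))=-44/ 19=-2.32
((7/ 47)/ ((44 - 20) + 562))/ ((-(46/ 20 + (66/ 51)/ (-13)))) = -7735/ 66968373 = -0.00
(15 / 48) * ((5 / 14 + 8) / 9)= 65 / 224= 0.29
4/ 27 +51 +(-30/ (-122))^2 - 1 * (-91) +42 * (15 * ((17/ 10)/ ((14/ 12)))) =106515979/ 100467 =1060.21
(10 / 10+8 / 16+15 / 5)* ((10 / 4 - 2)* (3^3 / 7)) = 243 / 28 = 8.68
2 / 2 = 1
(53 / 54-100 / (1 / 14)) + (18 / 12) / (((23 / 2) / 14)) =-1735313 / 1242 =-1397.19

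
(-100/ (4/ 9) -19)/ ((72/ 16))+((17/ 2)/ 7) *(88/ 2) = -50/ 63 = -0.79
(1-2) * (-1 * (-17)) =-17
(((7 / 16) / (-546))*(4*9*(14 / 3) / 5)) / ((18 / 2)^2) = -0.00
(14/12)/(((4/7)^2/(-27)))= -3087/32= -96.47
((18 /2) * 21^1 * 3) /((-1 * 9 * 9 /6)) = -42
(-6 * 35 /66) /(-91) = 5 /143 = 0.03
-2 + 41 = 39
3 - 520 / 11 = -487 / 11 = -44.27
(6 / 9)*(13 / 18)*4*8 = 416 / 27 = 15.41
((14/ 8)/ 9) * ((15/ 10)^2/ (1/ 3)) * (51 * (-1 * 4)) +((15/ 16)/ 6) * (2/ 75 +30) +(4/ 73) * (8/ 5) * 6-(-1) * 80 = -1598983/ 8760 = -182.53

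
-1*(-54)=54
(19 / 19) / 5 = 1 / 5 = 0.20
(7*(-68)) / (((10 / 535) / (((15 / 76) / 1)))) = -190995 / 38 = -5026.18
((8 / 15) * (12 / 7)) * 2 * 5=64 / 7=9.14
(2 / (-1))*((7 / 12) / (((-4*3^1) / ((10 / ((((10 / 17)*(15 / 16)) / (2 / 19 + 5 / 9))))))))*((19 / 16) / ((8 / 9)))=1.56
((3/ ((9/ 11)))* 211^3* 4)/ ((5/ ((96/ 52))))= 3306663712/ 65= 50871749.42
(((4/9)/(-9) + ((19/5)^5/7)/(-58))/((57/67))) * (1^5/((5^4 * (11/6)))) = -13777814273/6712083984375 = -0.00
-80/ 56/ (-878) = 5/ 3073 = 0.00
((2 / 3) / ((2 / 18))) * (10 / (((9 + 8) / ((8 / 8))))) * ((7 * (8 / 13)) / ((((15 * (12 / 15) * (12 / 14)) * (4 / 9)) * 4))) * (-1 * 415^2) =-143196.13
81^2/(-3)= -2187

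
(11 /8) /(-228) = -11 /1824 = -0.01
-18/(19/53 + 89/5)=-0.99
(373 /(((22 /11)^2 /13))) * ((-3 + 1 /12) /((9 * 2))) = -169715 /864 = -196.43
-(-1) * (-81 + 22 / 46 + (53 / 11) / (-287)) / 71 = -5847983 / 5155381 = -1.13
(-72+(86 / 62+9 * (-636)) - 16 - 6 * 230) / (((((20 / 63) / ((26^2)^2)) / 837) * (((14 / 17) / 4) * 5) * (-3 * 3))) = 23377802500728 / 25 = 935112100029.12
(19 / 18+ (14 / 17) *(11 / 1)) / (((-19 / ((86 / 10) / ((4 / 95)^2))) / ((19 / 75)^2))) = -165.73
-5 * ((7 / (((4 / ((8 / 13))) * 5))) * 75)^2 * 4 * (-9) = 7938000 / 169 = 46970.41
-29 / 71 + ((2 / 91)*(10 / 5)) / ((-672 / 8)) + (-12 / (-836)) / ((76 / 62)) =-428083247 / 1077578502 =-0.40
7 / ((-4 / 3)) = -21 / 4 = -5.25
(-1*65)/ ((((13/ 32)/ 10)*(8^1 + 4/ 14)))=-5600/ 29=-193.10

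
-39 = -39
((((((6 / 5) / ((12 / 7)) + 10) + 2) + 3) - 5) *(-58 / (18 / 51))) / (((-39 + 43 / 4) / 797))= 84085094 / 1695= 49607.73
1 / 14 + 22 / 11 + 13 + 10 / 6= 703 / 42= 16.74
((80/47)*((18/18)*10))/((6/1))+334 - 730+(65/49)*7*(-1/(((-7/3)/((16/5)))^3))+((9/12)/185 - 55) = -424.21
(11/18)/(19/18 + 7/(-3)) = -11/23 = -0.48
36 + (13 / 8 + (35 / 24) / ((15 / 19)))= 1421 / 36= 39.47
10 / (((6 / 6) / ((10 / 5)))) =20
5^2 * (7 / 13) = 175 / 13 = 13.46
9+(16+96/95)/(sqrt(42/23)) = 9+808*sqrt(966)/1995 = 21.59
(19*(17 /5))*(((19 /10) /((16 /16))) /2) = 6137 /100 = 61.37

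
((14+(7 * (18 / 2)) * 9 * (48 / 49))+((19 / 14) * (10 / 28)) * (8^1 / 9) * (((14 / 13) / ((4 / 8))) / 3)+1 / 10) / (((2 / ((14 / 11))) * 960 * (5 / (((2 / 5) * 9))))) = 14000917 / 51480000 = 0.27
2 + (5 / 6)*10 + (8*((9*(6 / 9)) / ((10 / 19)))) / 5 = 28.57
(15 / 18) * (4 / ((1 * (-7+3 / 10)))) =-100 / 201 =-0.50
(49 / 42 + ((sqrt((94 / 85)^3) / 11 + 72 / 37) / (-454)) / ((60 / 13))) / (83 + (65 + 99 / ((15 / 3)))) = 0.01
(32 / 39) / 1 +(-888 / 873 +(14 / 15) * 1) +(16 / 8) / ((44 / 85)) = 1914323 / 416130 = 4.60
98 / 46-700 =-697.87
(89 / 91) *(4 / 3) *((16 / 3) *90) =56960 / 91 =625.93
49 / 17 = 2.88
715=715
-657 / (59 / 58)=-38106 / 59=-645.86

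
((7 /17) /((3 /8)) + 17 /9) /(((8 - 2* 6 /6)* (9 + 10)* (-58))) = -457 /1011636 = -0.00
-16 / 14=-8 / 7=-1.14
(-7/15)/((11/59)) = -2.50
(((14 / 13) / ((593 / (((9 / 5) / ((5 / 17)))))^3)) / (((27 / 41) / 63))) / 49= 0.00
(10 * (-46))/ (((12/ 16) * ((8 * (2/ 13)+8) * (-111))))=0.60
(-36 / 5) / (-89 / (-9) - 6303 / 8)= 2592 / 280075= 0.01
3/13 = 0.23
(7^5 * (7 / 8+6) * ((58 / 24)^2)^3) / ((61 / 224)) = 3848920289078095 / 45536256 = 84524302.77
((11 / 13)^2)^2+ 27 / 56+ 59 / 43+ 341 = 23615017201 / 68774888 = 343.37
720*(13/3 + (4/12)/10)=3144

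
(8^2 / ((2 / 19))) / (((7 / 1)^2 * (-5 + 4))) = -608 / 49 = -12.41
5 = 5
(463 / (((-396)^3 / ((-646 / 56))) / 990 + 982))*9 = 6729705 / 10367626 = 0.65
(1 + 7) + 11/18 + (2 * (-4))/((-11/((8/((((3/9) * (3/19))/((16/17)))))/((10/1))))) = 19.02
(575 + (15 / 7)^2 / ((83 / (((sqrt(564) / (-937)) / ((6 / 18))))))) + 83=658 - 1350 * sqrt(141) / 3810779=658.00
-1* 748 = -748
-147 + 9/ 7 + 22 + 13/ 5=-4239/ 35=-121.11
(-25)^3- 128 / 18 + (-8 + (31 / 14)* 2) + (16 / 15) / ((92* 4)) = -113280499 / 7245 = -15635.68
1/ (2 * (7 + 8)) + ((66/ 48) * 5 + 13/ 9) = 3007/ 360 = 8.35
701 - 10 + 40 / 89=61539 / 89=691.45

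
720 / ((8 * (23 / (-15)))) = -1350 / 23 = -58.70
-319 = -319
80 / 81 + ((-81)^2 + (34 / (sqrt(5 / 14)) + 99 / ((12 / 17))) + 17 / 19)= 34 * sqrt(70) / 5 + 41264483 / 6156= 6760.03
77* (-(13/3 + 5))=-2156/3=-718.67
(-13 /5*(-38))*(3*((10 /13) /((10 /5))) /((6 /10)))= 190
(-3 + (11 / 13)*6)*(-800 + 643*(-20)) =-368820 / 13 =-28370.77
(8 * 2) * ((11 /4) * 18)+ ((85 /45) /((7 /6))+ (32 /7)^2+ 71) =130171 /147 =885.52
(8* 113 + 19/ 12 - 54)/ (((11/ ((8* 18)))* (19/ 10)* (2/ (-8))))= -445920/ 19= -23469.47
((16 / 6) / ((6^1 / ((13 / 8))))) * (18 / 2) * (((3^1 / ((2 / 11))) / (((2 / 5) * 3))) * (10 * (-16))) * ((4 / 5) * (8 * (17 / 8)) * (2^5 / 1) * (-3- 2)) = 31116800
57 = 57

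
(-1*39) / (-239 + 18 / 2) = 39 / 230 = 0.17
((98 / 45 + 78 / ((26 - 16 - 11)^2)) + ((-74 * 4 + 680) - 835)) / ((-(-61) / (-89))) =1485143 / 2745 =541.04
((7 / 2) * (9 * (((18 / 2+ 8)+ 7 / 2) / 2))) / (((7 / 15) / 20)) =27675 / 2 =13837.50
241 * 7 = 1687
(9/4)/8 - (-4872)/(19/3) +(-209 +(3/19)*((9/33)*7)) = 560.85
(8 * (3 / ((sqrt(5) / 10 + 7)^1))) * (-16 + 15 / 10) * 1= -48720 / 979 + 696 * sqrt(5) / 979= -48.18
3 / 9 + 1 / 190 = 193 / 570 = 0.34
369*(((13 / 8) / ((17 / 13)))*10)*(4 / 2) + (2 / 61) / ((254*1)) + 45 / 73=176347248847 / 19228054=9171.35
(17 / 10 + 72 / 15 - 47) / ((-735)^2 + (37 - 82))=-9 / 120040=-0.00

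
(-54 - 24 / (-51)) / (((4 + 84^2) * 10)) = -91 / 120020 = -0.00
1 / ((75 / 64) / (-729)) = -15552 / 25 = -622.08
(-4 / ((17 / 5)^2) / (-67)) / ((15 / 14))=280 / 58089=0.00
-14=-14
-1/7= -0.14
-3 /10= -0.30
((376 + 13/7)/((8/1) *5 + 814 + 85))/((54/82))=108445/177471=0.61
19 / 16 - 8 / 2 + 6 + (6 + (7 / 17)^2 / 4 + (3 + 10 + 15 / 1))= 37.23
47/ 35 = 1.34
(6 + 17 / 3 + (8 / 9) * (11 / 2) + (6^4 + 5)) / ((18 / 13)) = 77077 / 81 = 951.57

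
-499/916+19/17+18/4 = 78995/15572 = 5.07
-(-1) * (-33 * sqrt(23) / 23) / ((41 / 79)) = -13.26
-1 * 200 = -200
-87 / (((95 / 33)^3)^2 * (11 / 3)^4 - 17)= -621608823 / 734970426832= -0.00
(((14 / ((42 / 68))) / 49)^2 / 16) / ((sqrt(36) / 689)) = 199121 / 129654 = 1.54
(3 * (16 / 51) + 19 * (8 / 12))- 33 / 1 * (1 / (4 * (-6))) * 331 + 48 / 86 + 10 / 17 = 8243561 / 17544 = 469.88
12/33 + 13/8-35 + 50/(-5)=-3785/88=-43.01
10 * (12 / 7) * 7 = 120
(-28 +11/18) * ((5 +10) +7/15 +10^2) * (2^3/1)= -3415504/135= -25300.03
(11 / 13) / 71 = 11 / 923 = 0.01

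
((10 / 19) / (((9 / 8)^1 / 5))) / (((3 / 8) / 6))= 6400 / 171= 37.43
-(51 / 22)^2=-2601 / 484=-5.37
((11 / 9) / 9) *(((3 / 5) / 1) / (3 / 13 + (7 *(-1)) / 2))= -286 / 11475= -0.02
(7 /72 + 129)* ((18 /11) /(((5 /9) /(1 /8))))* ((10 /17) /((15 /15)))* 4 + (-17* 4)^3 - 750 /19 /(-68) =-406100899 /1292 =-314319.58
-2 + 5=3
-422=-422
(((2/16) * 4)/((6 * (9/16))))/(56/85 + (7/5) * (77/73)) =24820/357777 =0.07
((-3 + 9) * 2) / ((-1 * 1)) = -12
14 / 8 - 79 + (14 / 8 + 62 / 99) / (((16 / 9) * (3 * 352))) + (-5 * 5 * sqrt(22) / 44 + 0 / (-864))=-57428563 / 743424 - 25 * sqrt(22) / 44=-79.91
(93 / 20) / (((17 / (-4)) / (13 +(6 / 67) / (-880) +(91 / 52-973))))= 2627176809 / 2505800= 1048.44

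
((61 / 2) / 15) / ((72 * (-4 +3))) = -61 / 2160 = -0.03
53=53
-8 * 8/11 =-64/11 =-5.82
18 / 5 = 3.60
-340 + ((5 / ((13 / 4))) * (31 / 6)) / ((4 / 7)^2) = -98485 / 312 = -315.66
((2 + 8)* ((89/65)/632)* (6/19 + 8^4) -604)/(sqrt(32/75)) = -788.82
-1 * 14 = -14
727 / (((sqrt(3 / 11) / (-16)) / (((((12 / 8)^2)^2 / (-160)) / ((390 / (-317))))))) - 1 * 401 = -2074131 * sqrt(33) / 20800 - 401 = -973.84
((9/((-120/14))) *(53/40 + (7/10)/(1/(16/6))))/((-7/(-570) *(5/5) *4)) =-21831/320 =-68.22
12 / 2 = 6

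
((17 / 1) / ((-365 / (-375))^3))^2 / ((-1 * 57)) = -17145263671875 / 2875350299491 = -5.96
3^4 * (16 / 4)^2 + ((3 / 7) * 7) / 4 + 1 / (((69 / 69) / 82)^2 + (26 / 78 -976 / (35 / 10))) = 203997168669 / 157314620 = 1296.75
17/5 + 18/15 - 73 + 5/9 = -3053/45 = -67.84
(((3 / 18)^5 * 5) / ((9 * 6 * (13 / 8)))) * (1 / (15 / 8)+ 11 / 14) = 277 / 28658448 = 0.00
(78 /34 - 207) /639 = -1160 /3621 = -0.32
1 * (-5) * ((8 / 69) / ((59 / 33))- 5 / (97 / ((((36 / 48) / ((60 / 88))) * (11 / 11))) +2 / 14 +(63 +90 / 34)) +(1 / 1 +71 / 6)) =-1529911735 / 23782782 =-64.33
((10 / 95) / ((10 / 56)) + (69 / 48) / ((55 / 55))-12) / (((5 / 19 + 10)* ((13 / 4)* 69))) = -5053 / 1166100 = -0.00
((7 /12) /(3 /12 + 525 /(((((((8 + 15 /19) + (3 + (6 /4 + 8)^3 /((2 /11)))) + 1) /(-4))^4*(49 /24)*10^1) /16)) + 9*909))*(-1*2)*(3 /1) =-418369099381779334090078658 /977937769804934381035043053795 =-0.00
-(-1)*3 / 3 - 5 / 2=-3 / 2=-1.50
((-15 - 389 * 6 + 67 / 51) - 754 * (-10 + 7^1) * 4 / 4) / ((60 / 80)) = -17480 / 153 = -114.25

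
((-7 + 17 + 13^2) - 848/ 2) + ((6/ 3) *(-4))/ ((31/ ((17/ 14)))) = -53233/ 217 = -245.31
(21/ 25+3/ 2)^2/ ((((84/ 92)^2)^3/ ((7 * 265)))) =1325957457773/ 75631500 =17531.81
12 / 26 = 6 / 13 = 0.46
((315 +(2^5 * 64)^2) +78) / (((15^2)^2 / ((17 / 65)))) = 5485373 / 253125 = 21.67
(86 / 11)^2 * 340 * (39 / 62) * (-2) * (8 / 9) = -261522560 / 11253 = -23240.25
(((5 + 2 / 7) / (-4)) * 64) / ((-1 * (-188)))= -148 / 329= -0.45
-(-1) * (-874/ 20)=-437/ 10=-43.70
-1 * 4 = -4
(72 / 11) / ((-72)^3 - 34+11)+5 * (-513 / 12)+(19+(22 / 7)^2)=-148780235647 / 804772276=-184.87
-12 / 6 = -2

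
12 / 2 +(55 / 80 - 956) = -15189 / 16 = -949.31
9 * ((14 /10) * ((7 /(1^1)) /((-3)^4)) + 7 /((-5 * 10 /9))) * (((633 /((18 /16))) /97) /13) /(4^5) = -973343 /217900800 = -0.00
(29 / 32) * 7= 203 / 32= 6.34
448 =448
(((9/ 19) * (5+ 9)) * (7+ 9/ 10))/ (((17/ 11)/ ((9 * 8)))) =3941784/ 1615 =2440.73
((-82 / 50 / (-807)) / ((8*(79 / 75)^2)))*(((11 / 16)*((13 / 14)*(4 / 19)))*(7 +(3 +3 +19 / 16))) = 99817575 / 228643079168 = 0.00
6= 6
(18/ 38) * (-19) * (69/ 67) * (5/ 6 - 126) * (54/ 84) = 1399113/ 1876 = 745.80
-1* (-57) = 57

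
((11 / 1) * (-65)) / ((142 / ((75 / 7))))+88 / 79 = -4148903 / 78526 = -52.83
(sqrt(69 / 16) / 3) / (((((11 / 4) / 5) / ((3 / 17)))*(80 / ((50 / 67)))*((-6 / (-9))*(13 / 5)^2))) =1875*sqrt(69) / 33878416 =0.00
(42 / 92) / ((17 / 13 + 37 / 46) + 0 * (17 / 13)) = 91 / 421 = 0.22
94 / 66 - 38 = -1207 / 33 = -36.58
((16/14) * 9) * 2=144/7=20.57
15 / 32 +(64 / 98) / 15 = 12049 / 23520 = 0.51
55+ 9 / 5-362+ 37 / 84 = -127999 / 420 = -304.76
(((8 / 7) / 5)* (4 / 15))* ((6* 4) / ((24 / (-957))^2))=407044 / 175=2325.97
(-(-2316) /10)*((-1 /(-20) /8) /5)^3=579 /1280000000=0.00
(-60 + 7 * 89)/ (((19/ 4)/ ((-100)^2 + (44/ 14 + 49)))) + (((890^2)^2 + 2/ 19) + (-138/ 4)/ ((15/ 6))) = 417236694950793/ 665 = 627423601429.76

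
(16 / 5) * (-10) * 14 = -448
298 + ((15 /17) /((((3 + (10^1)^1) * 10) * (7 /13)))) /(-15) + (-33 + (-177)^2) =37596859 /1190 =31594.00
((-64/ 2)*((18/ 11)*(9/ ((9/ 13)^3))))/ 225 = -140608/ 22275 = -6.31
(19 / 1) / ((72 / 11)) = 209 / 72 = 2.90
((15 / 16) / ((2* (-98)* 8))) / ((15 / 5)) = -5 / 25088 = -0.00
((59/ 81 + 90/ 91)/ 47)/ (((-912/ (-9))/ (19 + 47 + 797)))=0.31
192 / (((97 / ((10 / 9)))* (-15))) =-128 / 873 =-0.15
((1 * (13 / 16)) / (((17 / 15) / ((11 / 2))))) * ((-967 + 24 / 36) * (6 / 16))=-1428.85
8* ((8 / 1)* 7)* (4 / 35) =256 / 5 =51.20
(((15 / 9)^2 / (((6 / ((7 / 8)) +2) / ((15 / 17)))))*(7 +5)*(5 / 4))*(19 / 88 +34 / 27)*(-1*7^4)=-14701.82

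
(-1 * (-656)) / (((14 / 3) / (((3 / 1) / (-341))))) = -2952 / 2387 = -1.24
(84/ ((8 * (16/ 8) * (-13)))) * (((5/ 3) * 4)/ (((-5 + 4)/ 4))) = 140/ 13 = 10.77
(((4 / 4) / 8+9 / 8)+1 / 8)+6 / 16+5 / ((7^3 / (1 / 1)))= 2421 / 1372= 1.76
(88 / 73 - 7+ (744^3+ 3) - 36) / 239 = 30063644400 / 17447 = 1723141.19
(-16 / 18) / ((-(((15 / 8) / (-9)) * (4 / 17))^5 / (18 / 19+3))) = -29442154752 / 2375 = -12396696.74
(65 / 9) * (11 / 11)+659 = 5996 / 9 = 666.22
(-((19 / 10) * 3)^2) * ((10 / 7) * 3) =-9747 / 70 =-139.24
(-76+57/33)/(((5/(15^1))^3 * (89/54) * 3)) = -397062/979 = -405.58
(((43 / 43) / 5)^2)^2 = 1 / 625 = 0.00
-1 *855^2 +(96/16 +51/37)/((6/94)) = -730909.41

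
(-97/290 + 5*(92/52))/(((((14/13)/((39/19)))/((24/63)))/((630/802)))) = 7508826/1546657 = 4.85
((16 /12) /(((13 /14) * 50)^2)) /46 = 98 /7288125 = 0.00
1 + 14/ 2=8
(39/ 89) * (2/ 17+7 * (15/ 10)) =14079/ 3026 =4.65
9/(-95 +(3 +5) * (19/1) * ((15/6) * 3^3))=9/10165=0.00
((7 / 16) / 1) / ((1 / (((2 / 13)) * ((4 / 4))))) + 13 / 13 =111 / 104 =1.07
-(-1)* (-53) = -53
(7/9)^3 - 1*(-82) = 60121/729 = 82.47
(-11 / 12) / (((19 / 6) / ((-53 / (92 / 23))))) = 583 / 152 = 3.84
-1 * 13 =-13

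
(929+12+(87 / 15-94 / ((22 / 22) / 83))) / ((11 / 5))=-3116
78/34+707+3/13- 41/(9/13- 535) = 1089285323/1535066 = 709.60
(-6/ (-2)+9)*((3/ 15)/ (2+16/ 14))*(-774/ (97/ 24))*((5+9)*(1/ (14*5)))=-780192/ 26675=-29.25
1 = 1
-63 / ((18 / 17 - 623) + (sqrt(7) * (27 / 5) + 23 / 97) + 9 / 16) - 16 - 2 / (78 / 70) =-57169359232663318 / 3231113592497583 + 73092122880 * sqrt(7) / 82849066474297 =-17.69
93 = 93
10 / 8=5 / 4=1.25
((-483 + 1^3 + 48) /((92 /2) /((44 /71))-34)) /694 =-4774 /307095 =-0.02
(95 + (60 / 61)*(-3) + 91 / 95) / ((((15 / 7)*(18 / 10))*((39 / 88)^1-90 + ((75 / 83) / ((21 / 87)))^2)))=-112073362962176 / 351111096403065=-0.32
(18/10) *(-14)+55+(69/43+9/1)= 8687/215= 40.40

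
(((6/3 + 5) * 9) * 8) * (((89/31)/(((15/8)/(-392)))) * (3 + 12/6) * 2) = -93778944/31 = -3025127.23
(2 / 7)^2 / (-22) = -0.00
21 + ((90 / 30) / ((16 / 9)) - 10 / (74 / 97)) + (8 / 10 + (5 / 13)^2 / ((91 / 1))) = 472563017 / 45521840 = 10.38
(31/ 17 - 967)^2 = 931565.62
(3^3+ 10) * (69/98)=2553/98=26.05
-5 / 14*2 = -5 / 7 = -0.71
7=7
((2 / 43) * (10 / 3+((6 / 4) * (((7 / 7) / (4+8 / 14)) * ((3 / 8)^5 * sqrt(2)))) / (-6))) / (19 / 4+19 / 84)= 280 / 8987 - 35721 * sqrt(2) / 9423552512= 0.03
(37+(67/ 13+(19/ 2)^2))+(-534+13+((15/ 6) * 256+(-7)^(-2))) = 640629/ 2548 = 251.42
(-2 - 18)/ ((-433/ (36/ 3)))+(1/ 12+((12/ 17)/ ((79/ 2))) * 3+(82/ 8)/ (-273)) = 207546791/ 317509374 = 0.65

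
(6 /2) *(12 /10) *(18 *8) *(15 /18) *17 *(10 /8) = 9180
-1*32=-32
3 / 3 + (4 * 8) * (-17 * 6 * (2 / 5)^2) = -13031 / 25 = -521.24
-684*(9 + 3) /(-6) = 1368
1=1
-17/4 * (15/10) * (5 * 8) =-255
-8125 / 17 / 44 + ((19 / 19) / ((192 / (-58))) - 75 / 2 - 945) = -17838263 / 17952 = -993.66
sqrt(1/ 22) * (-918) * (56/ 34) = -756 * sqrt(22)/ 11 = -322.36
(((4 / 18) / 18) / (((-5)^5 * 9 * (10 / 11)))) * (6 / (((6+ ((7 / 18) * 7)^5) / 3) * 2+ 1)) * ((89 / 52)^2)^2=-503130030579 / 2118133806012250000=-0.00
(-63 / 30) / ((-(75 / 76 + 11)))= 798 / 4555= 0.18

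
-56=-56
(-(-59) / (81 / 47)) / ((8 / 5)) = 13865 / 648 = 21.40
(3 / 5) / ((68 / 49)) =147 / 340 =0.43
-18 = -18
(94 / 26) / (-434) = -47 / 5642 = -0.01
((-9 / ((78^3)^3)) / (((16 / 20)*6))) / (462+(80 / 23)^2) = -2645 / 71473364339226541645824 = -0.00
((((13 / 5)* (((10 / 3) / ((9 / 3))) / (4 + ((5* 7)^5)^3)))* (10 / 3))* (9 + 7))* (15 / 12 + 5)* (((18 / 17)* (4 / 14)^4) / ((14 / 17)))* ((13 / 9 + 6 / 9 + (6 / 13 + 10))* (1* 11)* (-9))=-517792000 / 7305200161524536224365436059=-0.00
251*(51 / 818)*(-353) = -4518753 / 818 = -5524.15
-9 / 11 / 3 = -3 / 11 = -0.27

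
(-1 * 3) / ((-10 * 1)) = 3 / 10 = 0.30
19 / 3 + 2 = 25 / 3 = 8.33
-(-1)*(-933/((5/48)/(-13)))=582192/5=116438.40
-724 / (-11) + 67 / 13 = 10149 / 143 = 70.97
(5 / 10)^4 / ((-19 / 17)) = -17 / 304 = -0.06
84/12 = 7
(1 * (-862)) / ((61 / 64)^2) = -3530752 / 3721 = -948.87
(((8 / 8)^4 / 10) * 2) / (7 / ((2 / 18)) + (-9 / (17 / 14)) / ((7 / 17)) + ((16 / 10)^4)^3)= 0.00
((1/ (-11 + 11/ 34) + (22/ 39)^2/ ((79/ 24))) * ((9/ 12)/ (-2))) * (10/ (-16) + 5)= -255115/ 51695072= -0.00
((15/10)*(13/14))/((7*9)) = 13/588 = 0.02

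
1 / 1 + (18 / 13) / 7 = 109 / 91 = 1.20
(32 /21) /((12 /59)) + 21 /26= 13595 /1638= 8.30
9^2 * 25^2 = 50625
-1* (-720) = 720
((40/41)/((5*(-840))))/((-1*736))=1/3168480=0.00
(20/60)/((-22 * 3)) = -1/198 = -0.01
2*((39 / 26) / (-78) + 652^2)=22105407 / 26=850207.96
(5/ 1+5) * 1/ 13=10/ 13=0.77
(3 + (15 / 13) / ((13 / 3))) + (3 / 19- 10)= -21115 / 3211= -6.58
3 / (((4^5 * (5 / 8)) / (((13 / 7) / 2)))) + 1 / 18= 4831 / 80640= 0.06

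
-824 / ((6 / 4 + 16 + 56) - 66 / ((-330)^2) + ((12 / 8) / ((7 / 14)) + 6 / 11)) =-339900 / 31781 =-10.70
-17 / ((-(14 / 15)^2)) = 3825 / 196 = 19.52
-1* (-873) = 873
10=10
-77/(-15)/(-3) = -77/45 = -1.71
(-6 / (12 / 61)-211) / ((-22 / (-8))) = -87.82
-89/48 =-1.85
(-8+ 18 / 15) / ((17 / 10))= -4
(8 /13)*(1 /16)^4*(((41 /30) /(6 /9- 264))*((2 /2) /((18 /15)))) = -41 /1009582080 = -0.00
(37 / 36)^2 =1369 / 1296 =1.06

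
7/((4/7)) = 49/4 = 12.25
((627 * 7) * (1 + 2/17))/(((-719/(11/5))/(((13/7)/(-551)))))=89661/1772335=0.05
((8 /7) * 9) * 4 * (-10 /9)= -320 /7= -45.71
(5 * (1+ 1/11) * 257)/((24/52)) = 33410/11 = 3037.27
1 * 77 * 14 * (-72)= -77616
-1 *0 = 0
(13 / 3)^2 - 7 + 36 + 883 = 8377 / 9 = 930.78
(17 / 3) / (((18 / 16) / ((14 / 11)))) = 1904 / 297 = 6.41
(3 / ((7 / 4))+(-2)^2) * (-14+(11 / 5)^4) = 47128 / 875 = 53.86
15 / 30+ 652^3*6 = 3326013697 / 2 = 1663006848.50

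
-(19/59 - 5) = 276/59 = 4.68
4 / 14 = 2 / 7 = 0.29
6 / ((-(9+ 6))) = -2 / 5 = -0.40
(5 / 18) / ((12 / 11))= 55 / 216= 0.25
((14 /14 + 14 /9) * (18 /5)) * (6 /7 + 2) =184 /7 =26.29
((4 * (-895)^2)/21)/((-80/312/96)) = -399871680/7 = -57124525.71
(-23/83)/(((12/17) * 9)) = -391/8964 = -0.04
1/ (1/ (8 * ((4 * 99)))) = 3168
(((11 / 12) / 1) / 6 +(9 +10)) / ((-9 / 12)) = -1379 / 54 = -25.54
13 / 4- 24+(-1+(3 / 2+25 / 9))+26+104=4051 / 36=112.53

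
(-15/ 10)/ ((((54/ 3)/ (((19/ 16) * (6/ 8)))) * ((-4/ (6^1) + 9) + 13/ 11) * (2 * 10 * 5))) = -627/ 8038400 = -0.00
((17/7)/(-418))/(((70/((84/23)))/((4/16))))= -51/672980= -0.00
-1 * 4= -4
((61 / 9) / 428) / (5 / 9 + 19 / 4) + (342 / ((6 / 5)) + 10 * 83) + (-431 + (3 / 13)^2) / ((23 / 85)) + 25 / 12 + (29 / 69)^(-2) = -376701707956153 / 801694542948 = -469.88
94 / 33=2.85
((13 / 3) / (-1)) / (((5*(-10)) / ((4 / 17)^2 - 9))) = -6721 / 8670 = -0.78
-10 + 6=-4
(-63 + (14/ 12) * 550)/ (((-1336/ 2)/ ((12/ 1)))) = -1736/ 167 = -10.40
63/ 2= 31.50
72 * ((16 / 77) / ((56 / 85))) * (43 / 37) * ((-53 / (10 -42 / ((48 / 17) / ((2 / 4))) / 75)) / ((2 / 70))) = -167369760000 / 33848969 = -4944.60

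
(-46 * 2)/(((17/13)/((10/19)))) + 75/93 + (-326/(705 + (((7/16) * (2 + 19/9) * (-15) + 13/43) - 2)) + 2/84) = -21532888665511/587053198326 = -36.68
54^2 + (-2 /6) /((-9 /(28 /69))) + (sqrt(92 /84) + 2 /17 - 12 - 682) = sqrt(483) /21 + 70377164 /31671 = 2223.18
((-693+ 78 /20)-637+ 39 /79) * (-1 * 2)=1047229 /395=2651.21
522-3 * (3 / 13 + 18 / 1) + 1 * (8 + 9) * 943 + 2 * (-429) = 203324 / 13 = 15640.31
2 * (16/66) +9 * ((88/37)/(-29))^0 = 313/33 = 9.48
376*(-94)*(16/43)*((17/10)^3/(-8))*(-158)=-1276089.37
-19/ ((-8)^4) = -0.00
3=3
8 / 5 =1.60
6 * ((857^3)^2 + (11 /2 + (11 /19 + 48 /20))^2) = 42905541569279835732663 /18050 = 2377038314087525525.36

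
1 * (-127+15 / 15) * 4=-504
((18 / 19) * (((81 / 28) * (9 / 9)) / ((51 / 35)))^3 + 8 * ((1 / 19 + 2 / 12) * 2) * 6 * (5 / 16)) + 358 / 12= 392731933 / 8961312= 43.83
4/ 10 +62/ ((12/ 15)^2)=3891/ 40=97.28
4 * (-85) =-340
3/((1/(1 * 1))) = 3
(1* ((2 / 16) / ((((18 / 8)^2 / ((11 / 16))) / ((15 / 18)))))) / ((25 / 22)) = 121 / 9720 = 0.01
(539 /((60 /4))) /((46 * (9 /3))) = 539 /2070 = 0.26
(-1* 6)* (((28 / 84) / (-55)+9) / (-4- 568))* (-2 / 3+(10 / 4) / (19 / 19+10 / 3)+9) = 51569 / 61347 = 0.84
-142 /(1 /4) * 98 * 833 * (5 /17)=-13637680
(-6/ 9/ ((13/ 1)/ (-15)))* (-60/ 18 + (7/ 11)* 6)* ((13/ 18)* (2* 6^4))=7680/ 11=698.18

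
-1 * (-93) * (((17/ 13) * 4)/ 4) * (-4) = -6324/ 13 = -486.46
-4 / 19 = -0.21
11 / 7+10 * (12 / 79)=1709 / 553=3.09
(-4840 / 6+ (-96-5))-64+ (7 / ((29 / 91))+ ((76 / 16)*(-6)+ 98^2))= 1500889 / 174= 8625.80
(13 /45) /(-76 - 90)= -13 /7470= -0.00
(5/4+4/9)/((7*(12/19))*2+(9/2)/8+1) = 0.16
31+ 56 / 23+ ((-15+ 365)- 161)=5116 / 23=222.43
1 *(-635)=-635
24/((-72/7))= -7/3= -2.33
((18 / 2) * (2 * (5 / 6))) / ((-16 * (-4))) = 15 / 64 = 0.23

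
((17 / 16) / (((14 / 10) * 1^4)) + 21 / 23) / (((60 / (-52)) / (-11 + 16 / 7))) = 3415451 / 270480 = 12.63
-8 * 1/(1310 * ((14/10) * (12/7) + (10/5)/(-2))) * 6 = -24/917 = -0.03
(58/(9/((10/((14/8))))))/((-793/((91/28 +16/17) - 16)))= 465740/849303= 0.55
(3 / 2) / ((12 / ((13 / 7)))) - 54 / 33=-865 / 616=-1.40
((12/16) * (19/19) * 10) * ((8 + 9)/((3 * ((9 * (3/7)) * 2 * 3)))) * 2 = 595/162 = 3.67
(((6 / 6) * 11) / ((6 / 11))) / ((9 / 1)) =121 / 54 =2.24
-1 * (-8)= 8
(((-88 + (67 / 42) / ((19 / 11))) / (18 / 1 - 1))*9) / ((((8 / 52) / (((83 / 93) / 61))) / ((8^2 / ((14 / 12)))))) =-7197741408 / 29928857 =-240.50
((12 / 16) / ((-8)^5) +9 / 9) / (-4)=-0.25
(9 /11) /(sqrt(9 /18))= 9*sqrt(2) /11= 1.16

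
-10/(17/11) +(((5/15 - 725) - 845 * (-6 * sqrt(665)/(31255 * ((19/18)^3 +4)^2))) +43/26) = -967295/1326 +34488395136 * sqrt(665)/5696254811219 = -729.33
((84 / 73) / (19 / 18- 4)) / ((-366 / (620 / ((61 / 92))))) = 1.00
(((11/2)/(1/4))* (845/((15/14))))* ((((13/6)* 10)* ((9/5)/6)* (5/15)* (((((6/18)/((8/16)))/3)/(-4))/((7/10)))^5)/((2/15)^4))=-47201171875/126023688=-374.54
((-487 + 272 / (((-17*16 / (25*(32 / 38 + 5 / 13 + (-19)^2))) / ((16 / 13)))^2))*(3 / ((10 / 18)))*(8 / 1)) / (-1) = -17272104810474456 / 876394285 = -19708144.05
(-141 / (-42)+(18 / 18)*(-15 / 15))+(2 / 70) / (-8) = 659 / 280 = 2.35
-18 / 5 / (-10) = 9 / 25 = 0.36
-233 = -233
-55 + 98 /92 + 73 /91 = -222413 /4186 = -53.13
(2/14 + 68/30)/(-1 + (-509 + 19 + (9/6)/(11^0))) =-46/9345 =-0.00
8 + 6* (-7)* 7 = -286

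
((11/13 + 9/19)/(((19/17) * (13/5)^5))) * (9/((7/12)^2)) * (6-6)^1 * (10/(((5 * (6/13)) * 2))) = 0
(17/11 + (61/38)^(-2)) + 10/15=319285/122793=2.60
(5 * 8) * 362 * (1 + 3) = 57920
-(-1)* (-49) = -49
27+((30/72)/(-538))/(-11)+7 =2414549/71016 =34.00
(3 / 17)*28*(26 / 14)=156 / 17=9.18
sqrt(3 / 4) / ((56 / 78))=39* sqrt(3) / 56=1.21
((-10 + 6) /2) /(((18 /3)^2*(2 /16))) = -4 /9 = -0.44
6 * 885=5310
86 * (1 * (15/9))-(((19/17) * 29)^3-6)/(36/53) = -8839146589/176868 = -49975.95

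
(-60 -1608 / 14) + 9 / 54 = -7337 / 42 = -174.69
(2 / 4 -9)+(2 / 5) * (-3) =-97 / 10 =-9.70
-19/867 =-0.02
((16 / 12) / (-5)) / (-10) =2 / 75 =0.03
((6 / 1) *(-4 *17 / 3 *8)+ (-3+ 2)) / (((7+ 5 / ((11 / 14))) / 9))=-733.41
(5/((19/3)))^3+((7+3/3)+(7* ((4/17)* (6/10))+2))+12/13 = 94007533/7579195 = 12.40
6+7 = 13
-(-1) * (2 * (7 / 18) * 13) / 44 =91 / 396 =0.23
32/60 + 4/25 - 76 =-5648/75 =-75.31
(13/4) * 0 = 0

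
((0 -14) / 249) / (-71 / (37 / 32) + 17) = 518 / 409107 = 0.00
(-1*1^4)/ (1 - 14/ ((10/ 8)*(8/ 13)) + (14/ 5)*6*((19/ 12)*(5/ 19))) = 0.10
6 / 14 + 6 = 45 / 7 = 6.43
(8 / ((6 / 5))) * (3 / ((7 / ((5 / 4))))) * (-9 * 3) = -675 / 7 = -96.43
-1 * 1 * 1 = -1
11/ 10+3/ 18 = 19/ 15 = 1.27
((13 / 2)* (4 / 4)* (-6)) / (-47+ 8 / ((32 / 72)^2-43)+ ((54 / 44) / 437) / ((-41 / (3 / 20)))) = 1065948981240 / 1289713958387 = 0.83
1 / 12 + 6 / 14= 43 / 84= 0.51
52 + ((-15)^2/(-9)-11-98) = -82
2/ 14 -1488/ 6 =-247.86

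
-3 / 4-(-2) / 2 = 1 / 4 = 0.25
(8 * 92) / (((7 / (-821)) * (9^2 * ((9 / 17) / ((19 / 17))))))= -11480864 / 5103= -2249.83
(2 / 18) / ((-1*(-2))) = 1 / 18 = 0.06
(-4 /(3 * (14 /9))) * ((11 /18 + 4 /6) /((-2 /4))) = 46 /21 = 2.19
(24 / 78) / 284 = 1 / 923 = 0.00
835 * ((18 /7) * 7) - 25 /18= 270515 /18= 15028.61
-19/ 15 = -1.27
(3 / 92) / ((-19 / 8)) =-6 / 437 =-0.01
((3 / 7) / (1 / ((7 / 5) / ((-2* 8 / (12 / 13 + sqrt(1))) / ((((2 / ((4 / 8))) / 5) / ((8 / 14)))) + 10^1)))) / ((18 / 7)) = 49 / 852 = 0.06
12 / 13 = 0.92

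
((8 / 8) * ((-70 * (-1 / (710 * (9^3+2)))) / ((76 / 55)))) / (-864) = -385 / 3408027264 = -0.00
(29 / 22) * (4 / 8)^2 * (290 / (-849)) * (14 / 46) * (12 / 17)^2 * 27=-0.46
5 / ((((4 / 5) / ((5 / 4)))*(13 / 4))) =125 / 52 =2.40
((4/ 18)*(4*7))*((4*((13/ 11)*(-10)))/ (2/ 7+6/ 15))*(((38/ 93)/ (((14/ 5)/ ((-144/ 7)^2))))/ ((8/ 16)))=-126464000/ 2387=-52980.31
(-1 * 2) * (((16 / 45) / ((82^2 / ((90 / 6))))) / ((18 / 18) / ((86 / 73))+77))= -688 / 33762885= -0.00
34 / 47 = 0.72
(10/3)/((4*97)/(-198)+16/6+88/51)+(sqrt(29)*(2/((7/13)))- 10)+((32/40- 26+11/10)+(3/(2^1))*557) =26*sqrt(29)/7+8216354/10235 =822.77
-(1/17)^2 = -1/289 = -0.00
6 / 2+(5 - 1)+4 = 11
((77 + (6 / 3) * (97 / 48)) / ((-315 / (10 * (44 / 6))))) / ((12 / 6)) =-21395 / 2268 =-9.43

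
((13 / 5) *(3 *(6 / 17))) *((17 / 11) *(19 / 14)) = 2223 / 385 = 5.77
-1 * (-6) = 6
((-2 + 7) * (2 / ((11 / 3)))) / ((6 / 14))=70 / 11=6.36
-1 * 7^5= -16807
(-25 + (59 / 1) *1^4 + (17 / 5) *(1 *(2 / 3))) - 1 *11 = 379 / 15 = 25.27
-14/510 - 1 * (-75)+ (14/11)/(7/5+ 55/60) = 29445622/389895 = 75.52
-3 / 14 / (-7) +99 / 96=1665 / 1568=1.06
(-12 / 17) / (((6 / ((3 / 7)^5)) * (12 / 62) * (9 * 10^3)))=-279 / 285719000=-0.00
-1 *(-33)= 33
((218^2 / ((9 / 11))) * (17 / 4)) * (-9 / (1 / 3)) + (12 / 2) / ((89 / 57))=-593206107 / 89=-6665237.16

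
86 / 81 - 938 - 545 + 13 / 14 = -1679465 / 1134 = -1481.01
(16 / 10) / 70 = 4 / 175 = 0.02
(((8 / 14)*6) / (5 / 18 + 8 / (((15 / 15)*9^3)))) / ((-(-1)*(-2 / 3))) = -52488 / 2947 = -17.81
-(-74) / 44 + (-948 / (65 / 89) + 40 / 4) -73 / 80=-14726271 / 11440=-1287.26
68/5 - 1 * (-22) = 178/5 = 35.60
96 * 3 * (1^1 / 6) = 48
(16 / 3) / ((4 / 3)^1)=4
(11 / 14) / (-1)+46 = 633 / 14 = 45.21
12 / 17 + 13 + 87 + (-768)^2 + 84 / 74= 371063354 / 629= 589925.84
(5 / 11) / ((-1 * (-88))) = 5 / 968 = 0.01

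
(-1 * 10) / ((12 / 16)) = -40 / 3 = -13.33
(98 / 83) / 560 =7 / 3320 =0.00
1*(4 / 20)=1 / 5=0.20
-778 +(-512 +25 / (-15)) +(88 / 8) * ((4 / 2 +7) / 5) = -19078 / 15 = -1271.87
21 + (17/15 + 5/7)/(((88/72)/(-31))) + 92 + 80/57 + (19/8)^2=102782369/1404480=73.18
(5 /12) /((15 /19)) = 19 /36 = 0.53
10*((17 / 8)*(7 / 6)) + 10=835 / 24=34.79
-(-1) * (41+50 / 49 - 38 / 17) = 33141 / 833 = 39.79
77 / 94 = 0.82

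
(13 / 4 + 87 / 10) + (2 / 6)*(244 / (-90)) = 1193 / 108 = 11.05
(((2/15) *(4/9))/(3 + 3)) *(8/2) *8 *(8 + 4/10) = 1792/675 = 2.65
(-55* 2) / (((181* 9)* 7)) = -110 / 11403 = -0.01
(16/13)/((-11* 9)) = -0.01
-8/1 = -8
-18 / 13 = -1.38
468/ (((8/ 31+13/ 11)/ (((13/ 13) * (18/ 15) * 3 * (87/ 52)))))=4806054/ 2455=1957.66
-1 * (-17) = 17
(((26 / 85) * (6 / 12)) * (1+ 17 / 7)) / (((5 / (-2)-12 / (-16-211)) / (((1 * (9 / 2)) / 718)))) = -318708 / 237315155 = -0.00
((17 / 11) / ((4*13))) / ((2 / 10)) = 0.15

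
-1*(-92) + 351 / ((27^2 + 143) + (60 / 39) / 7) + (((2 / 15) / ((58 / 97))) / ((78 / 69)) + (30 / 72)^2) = 499694011867 / 5386183920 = 92.77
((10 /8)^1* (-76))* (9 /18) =-95 /2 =-47.50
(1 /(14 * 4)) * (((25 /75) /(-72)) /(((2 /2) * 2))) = -1 /24192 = -0.00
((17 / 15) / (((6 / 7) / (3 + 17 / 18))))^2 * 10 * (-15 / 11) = -71385601 / 192456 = -370.92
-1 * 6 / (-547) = 6 / 547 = 0.01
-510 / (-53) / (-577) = -510 / 30581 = -0.02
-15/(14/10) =-75/7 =-10.71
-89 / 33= -2.70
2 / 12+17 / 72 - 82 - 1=-5947 / 72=-82.60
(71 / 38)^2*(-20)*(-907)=22860935 / 361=63326.69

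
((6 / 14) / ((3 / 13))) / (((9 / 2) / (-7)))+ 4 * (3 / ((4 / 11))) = 271 / 9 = 30.11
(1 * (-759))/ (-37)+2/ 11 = 8423/ 407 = 20.70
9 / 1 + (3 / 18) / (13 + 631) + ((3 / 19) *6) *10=1356283 / 73416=18.47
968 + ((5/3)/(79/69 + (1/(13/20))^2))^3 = 968.11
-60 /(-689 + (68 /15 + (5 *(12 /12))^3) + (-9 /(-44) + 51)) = 39600 /335453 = 0.12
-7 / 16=-0.44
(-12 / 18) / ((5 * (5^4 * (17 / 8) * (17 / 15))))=-16 / 180625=-0.00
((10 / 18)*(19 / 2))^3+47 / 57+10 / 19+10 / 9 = 149.47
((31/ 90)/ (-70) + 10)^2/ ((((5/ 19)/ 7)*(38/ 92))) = 91197184103/ 14175000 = 6433.66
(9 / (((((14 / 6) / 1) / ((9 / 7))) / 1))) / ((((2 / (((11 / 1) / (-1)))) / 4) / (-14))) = 1527.43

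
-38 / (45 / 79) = -3002 / 45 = -66.71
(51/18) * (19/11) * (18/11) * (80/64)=4845/484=10.01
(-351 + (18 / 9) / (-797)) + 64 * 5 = -24709 / 797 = -31.00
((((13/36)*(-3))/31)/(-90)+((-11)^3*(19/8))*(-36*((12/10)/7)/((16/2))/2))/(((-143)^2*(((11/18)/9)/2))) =1714518879/976235260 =1.76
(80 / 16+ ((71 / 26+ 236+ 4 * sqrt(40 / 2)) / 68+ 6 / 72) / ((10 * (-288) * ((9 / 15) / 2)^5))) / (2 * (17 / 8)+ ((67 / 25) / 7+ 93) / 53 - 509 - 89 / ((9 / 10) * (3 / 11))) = -965380073875 / 186253204082868+ 23187500 * sqrt(5) / 1193930795403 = -0.01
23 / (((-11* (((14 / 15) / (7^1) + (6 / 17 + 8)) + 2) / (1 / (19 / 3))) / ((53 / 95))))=-186507 / 10618454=-0.02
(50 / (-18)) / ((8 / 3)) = -25 / 24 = -1.04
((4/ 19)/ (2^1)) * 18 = 36/ 19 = 1.89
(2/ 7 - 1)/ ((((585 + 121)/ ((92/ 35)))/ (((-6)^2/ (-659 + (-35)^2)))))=-828/ 4895051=-0.00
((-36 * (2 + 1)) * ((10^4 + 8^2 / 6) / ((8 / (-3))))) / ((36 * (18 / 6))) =3754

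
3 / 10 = 0.30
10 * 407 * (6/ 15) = 1628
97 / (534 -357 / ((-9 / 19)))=291 / 3863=0.08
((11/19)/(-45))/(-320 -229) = 11/469395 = 0.00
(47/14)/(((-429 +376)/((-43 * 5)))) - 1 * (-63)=56851/742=76.62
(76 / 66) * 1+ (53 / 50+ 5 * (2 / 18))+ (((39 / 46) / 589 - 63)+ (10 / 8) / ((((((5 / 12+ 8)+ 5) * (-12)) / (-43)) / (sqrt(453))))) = -2019491083 / 33528825+ 215 * sqrt(453) / 644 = -53.13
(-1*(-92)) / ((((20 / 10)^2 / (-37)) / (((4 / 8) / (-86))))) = 4.95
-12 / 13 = -0.92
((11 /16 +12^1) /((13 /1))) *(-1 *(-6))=609 /104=5.86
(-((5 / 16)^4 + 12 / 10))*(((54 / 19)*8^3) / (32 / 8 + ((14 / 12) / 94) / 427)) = -440.01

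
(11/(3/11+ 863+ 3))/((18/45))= 605/19058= 0.03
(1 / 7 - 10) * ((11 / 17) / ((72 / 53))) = -13409 / 2856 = -4.70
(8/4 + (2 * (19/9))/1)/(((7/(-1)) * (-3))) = 8/27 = 0.30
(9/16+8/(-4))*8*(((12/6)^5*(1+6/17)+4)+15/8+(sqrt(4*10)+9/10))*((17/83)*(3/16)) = -2349243/106240 -1173*sqrt(10)/1328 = -24.91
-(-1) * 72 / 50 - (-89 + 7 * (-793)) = 141036 / 25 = 5641.44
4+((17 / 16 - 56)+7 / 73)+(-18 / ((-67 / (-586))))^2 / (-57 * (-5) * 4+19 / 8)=-1396569572317 / 47917166128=-29.15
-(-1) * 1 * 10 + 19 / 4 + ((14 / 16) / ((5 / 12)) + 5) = 437 / 20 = 21.85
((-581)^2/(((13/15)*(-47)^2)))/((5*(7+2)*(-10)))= -0.39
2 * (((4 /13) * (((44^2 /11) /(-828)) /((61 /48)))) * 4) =-22528 /54717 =-0.41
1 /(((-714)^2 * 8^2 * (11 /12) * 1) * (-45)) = -1 /1345861440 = -0.00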